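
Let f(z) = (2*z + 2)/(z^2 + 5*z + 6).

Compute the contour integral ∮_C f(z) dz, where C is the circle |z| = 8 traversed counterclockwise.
By the residue theorem, ∮_C f(z) dz = 2πi · (sum of the residues of f at the poles inside |z| = 8).

The denominator factors as (z + 3)*(z + 2), so the singularities of f are simple poles at z = -3, z = -2.
  |-3|² = 9 < 64 = 8², so this pole is inside the contour.
  |-2|² = 4 < 64 = 8², so this pole is inside the contour.

With P(z) = 2*z + 2 and Q(z) = z^2 + 5*z + 6, each pole is simple, so Res(f, z₀) = P(z₀)/Q'(z₀) with Q'(z) = 2*z + 5.
  Res(f, -3) = P(-3)/Q'(-3) = (-4)/(-1) = 4
  Res(f, -2) = P(-2)/Q'(-2) = (-2)/(1) = -2

Sum of residues inside C: 2
∮_C f(z) dz = 2πi · (2) = 4*I*pi

Final answer: 4*I*pi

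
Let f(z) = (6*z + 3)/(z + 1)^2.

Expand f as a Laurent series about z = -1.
-3/(z + 1)^2 + 6/(z + 1)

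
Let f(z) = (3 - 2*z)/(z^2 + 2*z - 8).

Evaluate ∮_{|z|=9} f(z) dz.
-4*I*pi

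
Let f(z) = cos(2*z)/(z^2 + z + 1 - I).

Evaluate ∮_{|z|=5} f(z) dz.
By the residue theorem, ∮_C f(z) dz = 2πi · (sum of the residues of f at the poles inside |z| = 5).

The denominator factors as (z + 1 + I)*(z - I), so the singularities of f are simple poles at z = -1 - I, z = I.
  |-1 - I|² = 2 < 25 = 5², so this pole is inside the contour.
  |I|² = 1 < 25 = 5², so this pole is inside the contour.

With P(z) = cos(2*z) and Q(z) = z^2 + z + 1 - I, each pole is simple, so Res(f, z₀) = P(z₀)/Q'(z₀) with Q'(z) = 2*z + 1.
  Res(f, -1 - I) = P(-1 - I)/Q'(-1 - I) = (cos(2 + 2*I))/(-1 - 2*I) = (-1/5 + 2*I/5)*cos(2 + 2*I)
  Res(f, I) = P(I)/Q'(I) = (cosh(2))/(1 + 2*I) = (1/5 - 2*I/5)*cosh(2)

Sum of residues inside C: (1/5 - 2*I/5)*cosh(2) + (-1/5 + 2*I/5)*cos(2 + 2*I)
∮_C f(z) dz = 2πi · ((1/5 - 2*I/5)*cosh(2) + (-1/5 + 2*I/5)*cos(2 + 2*I)) = pi*(4/5 + 2*I/5)*cosh(2) + pi*(-4/5 - 2*I/5)*cos(2 + 2*I)

Final answer: pi*(4/5 + 2*I/5)*cosh(2) + pi*(-4/5 - 2*I/5)*cos(2 + 2*I)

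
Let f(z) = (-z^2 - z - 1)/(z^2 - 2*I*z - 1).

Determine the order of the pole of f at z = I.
2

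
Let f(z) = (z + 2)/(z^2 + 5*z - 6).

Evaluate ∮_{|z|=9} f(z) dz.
By the residue theorem, ∮_C f(z) dz = 2πi · (sum of the residues of f at the poles inside |z| = 9).

The denominator factors as (z + 6)*(z - 1), so the singularities of f are simple poles at z = -6, z = 1.
  |-6|² = 36 < 81 = 9², so this pole is inside the contour.
  |1|² = 1 < 81 = 9², so this pole is inside the contour.

With P(z) = z + 2 and Q(z) = z^2 + 5*z - 6, each pole is simple, so Res(f, z₀) = P(z₀)/Q'(z₀) with Q'(z) = 2*z + 5.
  Res(f, -6) = P(-6)/Q'(-6) = (-4)/(-7) = 4/7
  Res(f, 1) = P(1)/Q'(1) = (3)/(7) = 3/7

Sum of residues inside C: 1
∮_C f(z) dz = 2πi · (1) = 2*I*pi

Final answer: 2*I*pi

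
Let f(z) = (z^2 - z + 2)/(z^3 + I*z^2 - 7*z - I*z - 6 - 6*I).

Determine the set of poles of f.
The singularities of f are the zeros of the denominator. Factoring,
  z^3 + I*z^2 - 7*z - I*z - 6 - 6*I = (z + 2)*(z - 3)*(z + 1 + I)
so the candidates are z = -2, z = 3, z = -1 - I.

Check the numerator P(z) = z^2 - z + 2 at each one:
  P(-2) = 8 ≠ 0, so z = -2 is a (simple) pole.
  P(3) = 8 ≠ 0, so z = 3 is a (simple) pole.
  P(-1 - I) = 3 + 3*I ≠ 0, so z = -1 - I is a (simple) pole.

Poles of f: {-2, -1 - I, 3}

Final answer: {-2, -1 - I, 3}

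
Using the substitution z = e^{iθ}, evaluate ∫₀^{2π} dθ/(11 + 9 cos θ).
Let J = ∫₀^{2π} dθ/(11 + 9 cos θ).
Put z = e^{iθ}: then cos θ = (z + 1/z)/2, dθ = dz/(iz), and z runs once counterclockwise around |z| = 1:
  J = ∮_{|z|=1} 1/(11 + 9*(z + 1/z)/2) · dz/(iz) = (2/i) ∮_{|z|=1} dz/(9*z^2 + 22*z + 9).
The roots of 9*z^2 + 22*z + 9 are z = (-11 ± sqrt(11^2 - 9^2))/9, with sqrt(40) = 2*sqrt(10); their product is 1, so only z₊ = -11/9 + 2*sqrt(10)/9 lies inside the unit circle (z₋ = -11/9 - 2*sqrt(10)/9 lies outside).
z₊ is a simple zero of q(z) = 9*z^2 + 22*z + 9, so Res(1/q, z₊) = 1/q'(z₊) with q'(z) = 18*z + 22; and q'(z₊) = 9*(z₊ - z₋) = 4*sqrt(10).
Therefore J = (2/i) · 2πi · 1/(4*sqrt(10)) = 2*pi/(2*sqrt(10)) = sqrt(10)*pi/10

Final answer: sqrt(10)*pi/10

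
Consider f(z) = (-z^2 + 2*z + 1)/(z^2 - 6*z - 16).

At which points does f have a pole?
{-2, 8}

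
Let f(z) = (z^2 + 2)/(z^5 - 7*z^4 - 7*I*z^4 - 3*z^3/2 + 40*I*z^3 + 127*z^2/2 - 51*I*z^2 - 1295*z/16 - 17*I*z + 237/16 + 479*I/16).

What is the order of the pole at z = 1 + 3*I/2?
Factor the denominator:
  z^5 - 7*z^4 - 7*I*z^4 - 3*z^3/2 + 40*I*z^3 + 127*z^2/2 - 51*I*z^2 - 1295*z/16 - 17*I*z + 237/16 + 479*I/16 = (z - 1 - 3*I/2)^4*(z - 3 - I)

The numerator P(z) = z^2 + 2 has P(1 + 3*I/2) = 3/4 + 3*I ≠ 0, so no factor of (z - 1 - 3*I/2) cancels.
Near z = 1 + 3*I/2 we can therefore write f(z) = g(z)/(z - 1 - 3*I/2)^4 with g analytic at 1 + 3*I/2 and g(1 + 3*I/2) ≠ 0 (g is the numerator divided by the remaining denominator factors).

Hence z = 1 + 3*I/2 is a pole of order 4.

Final answer: 4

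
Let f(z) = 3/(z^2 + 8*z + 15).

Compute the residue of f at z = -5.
Write f(z) = P(z)/Q(z) with P(z) = 3 and Q(z) = z^2 + 8*z + 15.
The denominator factors as Q(z) = (z + 5)*(z + 3), so z = -5 is a simple zero of Q and P is analytic there; z = -5 is therefore a simple pole and
  Res(f, z₀) = P(z₀)/Q'(z₀).

Q'(z) = 2*z + 8, so Q'(-5) = -2.
P(-5) = 3.

Res(f, -5) = (3)/(-2) = -3/2

Final answer: -3/2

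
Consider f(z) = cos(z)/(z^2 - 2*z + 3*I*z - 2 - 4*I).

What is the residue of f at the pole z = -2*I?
Write f(z) = P(z)/Q(z) with P(z) = cos(z) and Q(z) = z^2 - 2*z + 3*I*z - 2 - 4*I.
The denominator factors as Q(z) = (z - 2 + I)*(z + 2*I), so z = -2*I is a simple zero of Q and P is analytic there; z = -2*I is therefore a simple pole and
  Res(f, z₀) = P(z₀)/Q'(z₀).

Q'(z) = 2*z - 2 + 3*I, so Q'(-2*I) = -2 - I.
P(-2*I) = cosh(2).

Res(f, -2*I) = (cosh(2))/(-2 - I) = (-2/5 + I/5)*cosh(2)

Final answer: (-2/5 + I/5)*cosh(2)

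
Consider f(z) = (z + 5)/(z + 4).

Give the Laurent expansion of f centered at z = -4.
Put w = z - (-4), i.e. z = w - 4. The denominator is w, so it suffices to rewrite the numerator in powers of w.

P(z) = z + 5
P(w - 4) = 1 + w

Dividing each term by w:
  f = 1/w + 1

Substituting back w = z + 4:
  f(z) = 1/(z + 4) + 1

The series is finite because the numerator is a polynomial; the negative powers form the principal part, and the coefficient of 1/(z + 4) gives Res(f, -4) = 1.

Final answer: 1/(z + 4) + 1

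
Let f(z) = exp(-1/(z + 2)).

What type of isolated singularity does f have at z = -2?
Let u = z + 2. Then
  e^(-1/u) = Σ_{k≥0} (-1)^k/(k!·u^k) = 1 - 1/u + 1/(2*u^2) - 1/(6*u^3) + ...
which has infinitely many negative powers of u, so exp(-1/(z + 2)) has an essential singularity at z = -2.
So the singularity is essential.

Final answer: essential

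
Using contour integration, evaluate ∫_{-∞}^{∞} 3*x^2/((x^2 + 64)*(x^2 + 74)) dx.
Let f(z) = 3*z^2/((z^2 + 64)*(z^2 + 74)). The denominator has no real zeros and deg Q - deg P = 2 ≥ 2, so the integral of f over the upper semicircle |z| = R tends to 0 as R → ∞. Closing the contour in the upper half-plane,
  ∫_{-∞}^{∞} f(x) dx = 2πi · Σ Res(f, z_k)  over the poles with Im z_k > 0.

Zeros of the denominator: z^2 + 64 = 0 gives z = ±8*I; z^2 + 74 = 0 gives z = ±sqrt(74)*I.
Upper half-plane: z = 8*I, z = sqrt(74)*I (simple).

Each pole is a simple zero of Q(z) = z^4 + 138*z^2 + 4736, so Res(f, z₀) = P(z₀)/Q'(z₀) with P(z) = 3*z^2, Q'(z) = 4*z^3 + 276*z:
  Res(f, 8*I) = (-192)/(160*I) = 6*I/5
  Res(f, sqrt(74)*I) = (-222)/(-20*sqrt(74)*I) = -3*sqrt(74)*I/20

Sum of residues: 3*I*(8 - sqrt(74))/20
∫_{-∞}^{∞} f(x) dx = 2πi · (3*I*(8 - sqrt(74))/20) = 3*pi*(-8 + sqrt(74))/10

Final answer: 3*pi*(-8 + sqrt(74))/10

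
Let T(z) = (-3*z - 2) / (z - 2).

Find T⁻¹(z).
Set w = T(z) = (-3*z - 2) / (z - 2) and solve for z:
  w*(z - 2) = -3*z - 2
  -2*w + z*(w + 3) + 2 = 0
  z*(w + 3) = 2*w - 2
  z = (2 - 2*w)/(-w - 3)
Renaming the variable, T⁻¹(z) = (-2*z + 2)/(-z - 3) = (2*z - 2)/(z + 3).
(Check: ad - bc = 8 ≠ 0, so T is invertible.)

Final answer: (2*z - 2)/(z + 3)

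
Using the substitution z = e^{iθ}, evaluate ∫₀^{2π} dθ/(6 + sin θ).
Call the integral J. The integrand is 2π-periodic and we integrate over a full period, so shifting θ does not change the value (θ → θ + π/2 turns sin θ into cos θ). Hence
  J = ∫₀^{2π} dθ/(6 + cos θ).
Put z = e^{iθ}: then cos θ = (z + 1/z)/2, dθ = dz/(iz), and z runs once counterclockwise around |z| = 1:
  J = ∮_{|z|=1} 1/(6 + (z + 1/z)/2) · dz/(iz) = (2/i) ∮_{|z|=1} dz/(z^2 + 12*z + 1).
The roots of z^2 + 12*z + 1 are z = (-6 ± sqrt(6^2 - 1^2)), with sqrt(35) = sqrt(35); their product is 1, so only z₊ = -6 + sqrt(35) lies inside the unit circle (z₋ = -6 - sqrt(35) lies outside).
z₊ is a simple zero of q(z) = z^2 + 12*z + 1, so Res(1/q, z₊) = 1/q'(z₊) with q'(z) = 2*z + 12; and q'(z₊) = (z₊ - z₋) = 2*sqrt(35).
Therefore J = (2/i) · 2πi · 1/(2*sqrt(35)) = 2*pi/(sqrt(35)) = 2*sqrt(35)*pi/35

Final answer: 2*sqrt(35)*pi/35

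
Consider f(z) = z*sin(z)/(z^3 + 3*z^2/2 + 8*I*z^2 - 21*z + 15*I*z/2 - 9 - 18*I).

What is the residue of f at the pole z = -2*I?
(8/13 + 12*I/13)*sinh(2)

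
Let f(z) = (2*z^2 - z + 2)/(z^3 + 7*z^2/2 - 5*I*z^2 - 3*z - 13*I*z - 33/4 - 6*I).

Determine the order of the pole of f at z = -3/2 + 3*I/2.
Factor the denominator:
  z^3 + 7*z^2/2 - 5*I*z^2 - 3*z - 13*I*z - 33/4 - 6*I = (z + 3/2 - 3*I/2)*(z + 3/2 - I/2)*(z + 1/2 - 3*I)

The numerator P(z) = 2*z^2 - z + 2 has P(-3/2 + 3*I/2) = 7/2 - 21*I/2 ≠ 0, so no factor of (z + 3/2 - 3*I/2) cancels.
Near z = -3/2 + 3*I/2 we can therefore write f(z) = g(z)/(z + 3/2 - 3*I/2) with g analytic at -3/2 + 3*I/2 and g(-3/2 + 3*I/2) ≠ 0 (g is the numerator divided by the remaining denominator factors).

Hence z = -3/2 + 3*I/2 is a pole of order 1.

Final answer: 1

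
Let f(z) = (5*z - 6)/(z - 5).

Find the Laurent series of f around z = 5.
Put w = z - (5), i.e. z = w + 5. The denominator is w, so it suffices to rewrite the numerator in powers of w.

P(z) = 5*z - 6
P(w + 5) = 19 + 5*w

Dividing each term by w:
  f = 19/w + 5

Substituting back w = z - 5:
  f(z) = 19/(z - 5) + 5

The series is finite because the numerator is a polynomial; the negative powers form the principal part, and the coefficient of 1/(z - 5) gives Res(f, 5) = 19.

Final answer: 19/(z - 5) + 5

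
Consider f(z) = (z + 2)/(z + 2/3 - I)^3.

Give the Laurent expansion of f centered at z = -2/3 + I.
Put w = z - (-2/3 + I), i.e. z = w - 2/3 + I. The denominator is w^3, so it suffices to rewrite the numerator in powers of w.

P(z) = z + 2
P(w - 2/3 + I) = 4/3 + I + w

Dividing each term by w^3:
  f = (4/3 + I)/w^3 + 1/w^2

Substituting back w = z + 2/3 - I:
  f(z) = (4/3 + I)/(z + 2/3 - I)^3 + 1/(z + 2/3 - I)^2

The series is finite because the numerator is a polynomial; the negative powers form the principal part.

Final answer: (4/3 + I)/(z + 2/3 - I)^3 + 1/(z + 2/3 - I)^2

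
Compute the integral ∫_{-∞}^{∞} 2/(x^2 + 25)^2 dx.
Let f(z) = 2/(z^2 + 25)^2. The denominator has no real zeros and deg Q - deg P = 4 ≥ 2, so the integral of f over the upper semicircle |z| = R tends to 0 as R → ∞. Closing the contour in the upper half-plane,
  ∫_{-∞}^{∞} f(x) dx = 2πi · Σ Res(f, z_k)  over the poles with Im z_k > 0.

Zeros of the denominator: z^2 + 25 = 0 gives z = ±5*I.
Upper half-plane: z = 5*I (a pole of order 2).

Write f(z) = g(z)/(z - 5*I)^2 with g(z) = 2/(z + 5*I)^2. For a double pole, Res(f, z₀) = g'(z₀):
  g'(z) = -4/(z + 5*I)^3
  Res(f, 5*I) = g'(5*I) = -I/250

∫_{-∞}^{∞} f(x) dx = 2πi · (-I/250) = pi/125

Final answer: pi/125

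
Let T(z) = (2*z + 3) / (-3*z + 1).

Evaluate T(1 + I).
-16/13 + 11*I/13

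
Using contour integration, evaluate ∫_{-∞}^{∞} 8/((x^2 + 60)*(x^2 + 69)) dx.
Let f(z) = 8/((z^2 + 60)*(z^2 + 69)). The denominator has no real zeros and deg Q - deg P = 4 ≥ 2, so the integral of f over the upper semicircle |z| = R tends to 0 as R → ∞. Closing the contour in the upper half-plane,
  ∫_{-∞}^{∞} f(x) dx = 2πi · Σ Res(f, z_k)  over the poles with Im z_k > 0.

Zeros of the denominator: z^2 + 60 = 0 gives z = ±2*sqrt(15)*I; z^2 + 69 = 0 gives z = ±sqrt(69)*I.
Upper half-plane: z = 2*sqrt(15)*I, z = sqrt(69)*I (simple).

Each pole is a simple zero of Q(z) = z^4 + 129*z^2 + 4140, so Res(f, z₀) = P(z₀)/Q'(z₀) with P(z) = 8, Q'(z) = 4*z^3 + 258*z:
  Res(f, 2*sqrt(15)*I) = (8)/(36*sqrt(15)*I) = -2*sqrt(15)*I/135
  Res(f, sqrt(69)*I) = (8)/(-18*sqrt(69)*I) = 4*sqrt(69)*I/621

Sum of residues: 2*I*(-23*sqrt(15) + 10*sqrt(69))/3105
∫_{-∞}^{∞} f(x) dx = 2πi · (2*I*(-23*sqrt(15) + 10*sqrt(69))/3105) = 4*pi*(-10*sqrt(69) + 23*sqrt(15))/3105

Final answer: 4*pi*(-10*sqrt(69) + 23*sqrt(15))/3105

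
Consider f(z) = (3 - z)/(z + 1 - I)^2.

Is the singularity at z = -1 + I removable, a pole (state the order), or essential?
pole of order 2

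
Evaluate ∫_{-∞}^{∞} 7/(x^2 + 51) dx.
7*sqrt(51)*pi/51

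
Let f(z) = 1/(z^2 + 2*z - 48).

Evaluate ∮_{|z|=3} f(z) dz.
By the residue theorem, ∮_C f(z) dz = 2πi · (sum of the residues of f at the poles inside |z| = 3).

The denominator factors as (z - 6)*(z + 8), so the singularities of f are simple poles at z = 6, z = -8.
  |6|² = 36 > 9 = 3², so this pole is outside the contour.
  |-8|² = 64 > 9 = 3², so this pole is outside the contour.

No pole lies inside the contour, so f is analytic on and inside C and the integral is 0 (Cauchy's theorem).

Final answer: 0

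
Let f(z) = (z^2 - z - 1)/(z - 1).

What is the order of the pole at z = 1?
1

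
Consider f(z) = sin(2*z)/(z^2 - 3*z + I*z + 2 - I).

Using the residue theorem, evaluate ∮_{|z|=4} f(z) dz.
By the residue theorem, ∮_C f(z) dz = 2πi · (sum of the residues of f at the poles inside |z| = 4).

The denominator factors as (z - 2 + I)*(z - 1), so the singularities of f are simple poles at z = 2 - I, z = 1.
  |2 - I|² = 5 < 16 = 4², so this pole is inside the contour.
  |1|² = 1 < 16 = 4², so this pole is inside the contour.

With P(z) = sin(2*z) and Q(z) = z^2 - 3*z + I*z + 2 - I, each pole is simple, so Res(f, z₀) = P(z₀)/Q'(z₀) with Q'(z) = 2*z - 3 + I.
  Res(f, 2 - I) = P(2 - I)/Q'(2 - I) = (sin(4 - 2*I))/(1 - I) = (1/2 + I/2)*sin(4 - 2*I)
  Res(f, 1) = P(1)/Q'(1) = (sin(2))/(-1 + I) = (-1/2 - I/2)*sin(2)

Sum of residues inside C: (-1/2 - I/2)*sin(2) + (1/2 + I/2)*sin(4 - 2*I)
∮_C f(z) dz = 2πi · ((-1/2 - I/2)*sin(2) + (1/2 + I/2)*sin(4 - 2*I)) = pi*(-1 + I)*sin(4 - 2*I) + pi*(1 - I)*sin(2)

Final answer: pi*(-1 + I)*sin(4 - 2*I) + pi*(1 - I)*sin(2)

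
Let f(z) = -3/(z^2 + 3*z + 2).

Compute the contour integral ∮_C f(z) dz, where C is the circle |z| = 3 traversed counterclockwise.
By the residue theorem, ∮_C f(z) dz = 2πi · (sum of the residues of f at the poles inside |z| = 3).

The denominator factors as (z + 2)*(z + 1), so the singularities of f are simple poles at z = -2, z = -1.
  |-2|² = 4 < 9 = 3², so this pole is inside the contour.
  |-1|² = 1 < 9 = 3², so this pole is inside the contour.

With P(z) = -3 and Q(z) = z^2 + 3*z + 2, each pole is simple, so Res(f, z₀) = P(z₀)/Q'(z₀) with Q'(z) = 2*z + 3.
  Res(f, -2) = P(-2)/Q'(-2) = (-3)/(-1) = 3
  Res(f, -1) = P(-1)/Q'(-1) = (-3)/(1) = -3

Sum of residues inside C: 0
∮_C f(z) dz = 2πi · (0) = 0

Final answer: 0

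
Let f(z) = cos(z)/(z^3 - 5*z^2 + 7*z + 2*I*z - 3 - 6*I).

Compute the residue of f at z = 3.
Write f(z) = P(z)/Q(z) with P(z) = cos(z) and Q(z) = z^3 - 5*z^2 + 7*z + 2*I*z - 3 - 6*I.
The denominator factors as Q(z) = (z - 2 + I)*(z - I)*(z - 3), so z = 3 is a simple zero of Q and P is analytic there; z = 3 is therefore a simple pole and
  Res(f, z₀) = P(z₀)/Q'(z₀).

Q'(z) = 3*z^2 - 10*z + 7 + 2*I, so Q'(3) = 4 + 2*I.
P(3) = cos(3).

Res(f, 3) = (cos(3))/(4 + 2*I) = (1/5 - I/10)*cos(3)

Final answer: (1/5 - I/10)*cos(3)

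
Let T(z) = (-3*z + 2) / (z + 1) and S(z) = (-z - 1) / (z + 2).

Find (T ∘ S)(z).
(T ∘ S)(z) = T(S(z)) = ((-3)*S(z) + (2))/((1)*S(z) + (1)). Multiply numerator and denominator by z + 2:
  numerator:   (-3)*(-z - 1) + (2)*(z + 2) = 5*z + 7
  denominator: (1)*(-z - 1) + (1)*(z + 2) = 1
(T ∘ S)(z) = 5*z + 7

Final answer: 5*z + 7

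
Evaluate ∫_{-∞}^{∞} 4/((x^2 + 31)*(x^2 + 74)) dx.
Let f(z) = 4/((z^2 + 31)*(z^2 + 74)). The denominator has no real zeros and deg Q - deg P = 4 ≥ 2, so the integral of f over the upper semicircle |z| = R tends to 0 as R → ∞. Closing the contour in the upper half-plane,
  ∫_{-∞}^{∞} f(x) dx = 2πi · Σ Res(f, z_k)  over the poles with Im z_k > 0.

Zeros of the denominator: z^2 + 74 = 0 gives z = ±sqrt(74)*I; z^2 + 31 = 0 gives z = ±sqrt(31)*I.
Upper half-plane: z = sqrt(31)*I, z = sqrt(74)*I (simple).

Each pole is a simple zero of Q(z) = z^4 + 105*z^2 + 2294, so Res(f, z₀) = P(z₀)/Q'(z₀) with P(z) = 4, Q'(z) = 4*z^3 + 210*z:
  Res(f, sqrt(31)*I) = (4)/(86*sqrt(31)*I) = -2*sqrt(31)*I/1333
  Res(f, sqrt(74)*I) = (4)/(-86*sqrt(74)*I) = sqrt(74)*I/1591

Sum of residues: I*(-74*sqrt(31) + 31*sqrt(74))/49321
∫_{-∞}^{∞} f(x) dx = 2πi · (I*(-74*sqrt(31) + 31*sqrt(74))/49321) = 2*pi*(-31*sqrt(74) + 74*sqrt(31))/49321

Final answer: 2*pi*(-31*sqrt(74) + 74*sqrt(31))/49321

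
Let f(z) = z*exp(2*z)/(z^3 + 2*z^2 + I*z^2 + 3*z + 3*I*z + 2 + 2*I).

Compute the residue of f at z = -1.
Write f(z) = P(z)/Q(z) with P(z) = z*exp(2*z) and Q(z) = z^3 + 2*z^2 + I*z^2 + 3*z + 3*I*z + 2 + 2*I.
The denominator factors as Q(z) = (z + 1 - I)*(z + 2*I)*(z + 1), so z = -1 is a simple zero of Q and P is analytic there; z = -1 is therefore a simple pole and
  Res(f, z₀) = P(z₀)/Q'(z₀).

Q'(z) = 3*z^2 + 4*z + 2*I*z + 3 + 3*I, so Q'(-1) = 2 + I.
P(-1) = -exp(-2).

Res(f, -1) = (-exp(-2))/(2 + I) = (-2/5 + I/5)*exp(-2)

Final answer: (-2/5 + I/5)*exp(-2)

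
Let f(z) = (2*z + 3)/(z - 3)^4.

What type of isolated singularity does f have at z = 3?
Write f(z) = g(z)/(z - 3)^4 with g(z) = 2*z + 3.
g is entire and g(3) = 9 ≠ 0, so no factor of (z - 3) cancels: the Laurent expansion of f about z = 3 starts at the power -4, i.e. lim_{z→z₀} (z - z₀)^4 f(z) = 9 is finite and nonzero.
So z = 3 is a pole of order 4.

Final answer: pole of order 4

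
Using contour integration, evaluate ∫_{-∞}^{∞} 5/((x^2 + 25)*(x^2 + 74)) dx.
Let f(z) = 5/((z^2 + 25)*(z^2 + 74)). The denominator has no real zeros and deg Q - deg P = 4 ≥ 2, so the integral of f over the upper semicircle |z| = R tends to 0 as R → ∞. Closing the contour in the upper half-plane,
  ∫_{-∞}^{∞} f(x) dx = 2πi · Σ Res(f, z_k)  over the poles with Im z_k > 0.

Zeros of the denominator: z^2 + 74 = 0 gives z = ±sqrt(74)*I; z^2 + 25 = 0 gives z = ±5*I.
Upper half-plane: z = 5*I, z = sqrt(74)*I (simple).

Each pole is a simple zero of Q(z) = z^4 + 99*z^2 + 1850, so Res(f, z₀) = P(z₀)/Q'(z₀) with P(z) = 5, Q'(z) = 4*z^3 + 198*z:
  Res(f, 5*I) = (5)/(490*I) = -I/98
  Res(f, sqrt(74)*I) = (5)/(-98*sqrt(74)*I) = 5*sqrt(74)*I/7252

Sum of residues: I*(-74 + 5*sqrt(74))/7252
∫_{-∞}^{∞} f(x) dx = 2πi · (I*(-74 + 5*sqrt(74))/7252) = pi*(74 - 5*sqrt(74))/3626

Final answer: pi*(74 - 5*sqrt(74))/3626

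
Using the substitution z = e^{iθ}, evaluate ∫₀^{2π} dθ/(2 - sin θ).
Call the integral J. The integrand is 2π-periodic and we integrate over a full period, so shifting θ does not change the value (θ → θ + π/2 turns sin θ into cos θ; θ → θ + π flips the sign of the trig term). Hence
  J = ∫₀^{2π} dθ/(2 + cos θ).
Put z = e^{iθ}: then cos θ = (z + 1/z)/2, dθ = dz/(iz), and z runs once counterclockwise around |z| = 1:
  J = ∮_{|z|=1} 1/(2 + (z + 1/z)/2) · dz/(iz) = (2/i) ∮_{|z|=1} dz/(z^2 + 4*z + 1).
The roots of z^2 + 4*z + 1 are z = (-2 ± sqrt(2^2 - 1^2)), with sqrt(3) = sqrt(3); their product is 1, so only z₊ = -2 + sqrt(3) lies inside the unit circle (z₋ = -2 - sqrt(3) lies outside).
z₊ is a simple zero of q(z) = z^2 + 4*z + 1, so Res(1/q, z₊) = 1/q'(z₊) with q'(z) = 2*z + 4; and q'(z₊) = (z₊ - z₋) = 2*sqrt(3).
Therefore J = (2/i) · 2πi · 1/(2*sqrt(3)) = 2*pi/(sqrt(3)) = 2*sqrt(3)*pi/3

Final answer: 2*sqrt(3)*pi/3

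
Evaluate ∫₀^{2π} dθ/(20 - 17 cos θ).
Call the integral J. The integrand is 2π-periodic and we integrate over a full period, so shifting θ does not change the value (θ → θ + π flips the sign of the trig term). Hence
  J = ∫₀^{2π} dθ/(20 + 17 cos θ).
Put z = e^{iθ}: then cos θ = (z + 1/z)/2, dθ = dz/(iz), and z runs once counterclockwise around |z| = 1:
  J = ∮_{|z|=1} 1/(20 + 17*(z + 1/z)/2) · dz/(iz) = (2/i) ∮_{|z|=1} dz/(17*z^2 + 40*z + 17).
The roots of 17*z^2 + 40*z + 17 are z = (-20 ± sqrt(20^2 - 17^2))/17, with sqrt(111) = sqrt(111); their product is 1, so only z₊ = -20/17 + sqrt(111)/17 lies inside the unit circle (z₋ = -20/17 - sqrt(111)/17 lies outside).
z₊ is a simple zero of q(z) = 17*z^2 + 40*z + 17, so Res(1/q, z₊) = 1/q'(z₊) with q'(z) = 34*z + 40; and q'(z₊) = 17*(z₊ - z₋) = 2*sqrt(111).
Therefore J = (2/i) · 2πi · 1/(2*sqrt(111)) = 2*pi/(sqrt(111)) = 2*sqrt(111)*pi/111

Final answer: 2*sqrt(111)*pi/111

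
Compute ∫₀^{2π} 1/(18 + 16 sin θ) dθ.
sqrt(17)*pi/17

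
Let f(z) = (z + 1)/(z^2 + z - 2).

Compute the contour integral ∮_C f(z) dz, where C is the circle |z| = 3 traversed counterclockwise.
By the residue theorem, ∮_C f(z) dz = 2πi · (sum of the residues of f at the poles inside |z| = 3).

The denominator factors as (z - 1)*(z + 2), so the singularities of f are simple poles at z = 1, z = -2.
  |1|² = 1 < 9 = 3², so this pole is inside the contour.
  |-2|² = 4 < 9 = 3², so this pole is inside the contour.

With P(z) = z + 1 and Q(z) = z^2 + z - 2, each pole is simple, so Res(f, z₀) = P(z₀)/Q'(z₀) with Q'(z) = 2*z + 1.
  Res(f, 1) = P(1)/Q'(1) = (2)/(3) = 2/3
  Res(f, -2) = P(-2)/Q'(-2) = (-1)/(-3) = 1/3

Sum of residues inside C: 1
∮_C f(z) dz = 2πi · (1) = 2*I*pi

Final answer: 2*I*pi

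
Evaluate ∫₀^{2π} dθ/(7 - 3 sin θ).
Call the integral J. The integrand is 2π-periodic and we integrate over a full period, so shifting θ does not change the value (θ → θ + π/2 turns sin θ into cos θ; θ → θ + π flips the sign of the trig term). Hence
  J = ∫₀^{2π} dθ/(7 + 3 cos θ).
Put z = e^{iθ}: then cos θ = (z + 1/z)/2, dθ = dz/(iz), and z runs once counterclockwise around |z| = 1:
  J = ∮_{|z|=1} 1/(7 + 3*(z + 1/z)/2) · dz/(iz) = (2/i) ∮_{|z|=1} dz/(3*z^2 + 14*z + 3).
The roots of 3*z^2 + 14*z + 3 are z = (-7 ± sqrt(7^2 - 3^2))/3, with sqrt(40) = 2*sqrt(10); their product is 1, so only z₊ = -7/3 + 2*sqrt(10)/3 lies inside the unit circle (z₋ = -7/3 - 2*sqrt(10)/3 lies outside).
z₊ is a simple zero of q(z) = 3*z^2 + 14*z + 3, so Res(1/q, z₊) = 1/q'(z₊) with q'(z) = 6*z + 14; and q'(z₊) = 3*(z₊ - z₋) = 4*sqrt(10).
Therefore J = (2/i) · 2πi · 1/(4*sqrt(10)) = 2*pi/(2*sqrt(10)) = sqrt(10)*pi/10

Final answer: sqrt(10)*pi/10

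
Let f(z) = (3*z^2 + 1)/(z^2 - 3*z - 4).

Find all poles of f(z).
The singularities of f are the zeros of the denominator. Factoring,
  z^2 - 3*z - 4 = (z - 4)*(z + 1)
so the candidates are z = 4, z = -1.

Check the numerator P(z) = 3*z^2 + 1 at each one:
  P(4) = 49 ≠ 0, so z = 4 is a (simple) pole.
  P(-1) = 4 ≠ 0, so z = -1 is a (simple) pole.

Poles of f: {-1, 4}

Final answer: {-1, 4}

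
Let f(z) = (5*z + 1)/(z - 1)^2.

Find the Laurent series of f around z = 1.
Put w = z - (1), i.e. z = w + 1. The denominator is w^2, so it suffices to rewrite the numerator in powers of w.

P(z) = 5*z + 1
P(w + 1) = 6 + 5*w

Dividing each term by w^2:
  f = 6/w^2 + 5/w

Substituting back w = z - 1:
  f(z) = 6/(z - 1)^2 + 5/(z - 1)

The series is finite because the numerator is a polynomial; the negative powers form the principal part, and the coefficient of 1/(z - 1) gives Res(f, 1) = 5.

Final answer: 6/(z - 1)^2 + 5/(z - 1)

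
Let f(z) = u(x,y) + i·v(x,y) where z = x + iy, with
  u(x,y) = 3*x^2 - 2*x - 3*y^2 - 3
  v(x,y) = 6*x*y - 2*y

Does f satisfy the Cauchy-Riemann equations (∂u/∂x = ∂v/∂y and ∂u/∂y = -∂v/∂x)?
∂u/∂x = 6*x - 2
∂v/∂y = 6*x - 2
∂u/∂y = -6*y
∂v/∂x = 6*y
∂u/∂x = ∂v/∂y and ∂u/∂y = -∂v/∂x hold identically; f is analytic.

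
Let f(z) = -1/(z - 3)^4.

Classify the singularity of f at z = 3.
pole of order 4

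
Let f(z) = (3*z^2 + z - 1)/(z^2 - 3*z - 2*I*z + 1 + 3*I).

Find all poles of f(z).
The singularities of f are the zeros of the denominator. Factoring,
  z^2 - 3*z - 2*I*z + 1 + 3*I = (z - 1 - I)*(z - 2 - I)
so the candidates are z = 1 + I, z = 2 + I.

Check the numerator P(z) = 3*z^2 + z - 1 at each one:
  P(1 + I) = 7*I ≠ 0, so z = 1 + I is a (simple) pole.
  P(2 + I) = 10 + 13*I ≠ 0, so z = 2 + I is a (simple) pole.

Poles of f: {1 + I, 2 + I}

Final answer: {1 + I, 2 + I}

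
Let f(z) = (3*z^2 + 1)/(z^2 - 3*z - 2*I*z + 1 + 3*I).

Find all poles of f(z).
{1 + I, 2 + I}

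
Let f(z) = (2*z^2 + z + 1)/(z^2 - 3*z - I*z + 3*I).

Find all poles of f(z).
The singularities of f are the zeros of the denominator. Factoring,
  z^2 - 3*z - I*z + 3*I = (z - I)*(z - 3)
so the candidates are z = I, z = 3.

Check the numerator P(z) = 2*z^2 + z + 1 at each one:
  P(I) = -1 + I ≠ 0, so z = I is a (simple) pole.
  P(3) = 22 ≠ 0, so z = 3 is a (simple) pole.

Poles of f: {I, 3}

Final answer: {I, 3}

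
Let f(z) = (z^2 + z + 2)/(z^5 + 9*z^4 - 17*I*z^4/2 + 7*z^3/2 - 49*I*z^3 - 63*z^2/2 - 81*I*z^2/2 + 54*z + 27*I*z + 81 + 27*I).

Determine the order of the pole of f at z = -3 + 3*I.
Factor the denominator:
  z^5 + 9*z^4 - 17*I*z^4/2 + 7*z^3/2 - 49*I*z^3 - 63*z^2/2 - 81*I*z^2/2 + 54*z + 27*I*z + 81 + 27*I = (z + 3 - 3*I)^3*(z + 1)*(z - 1 + I/2)

The numerator P(z) = z^2 + z + 2 has P(-3 + 3*I) = -1 - 15*I ≠ 0, so no factor of (z + 3 - 3*I) cancels.
Near z = -3 + 3*I we can therefore write f(z) = g(z)/(z + 3 - 3*I)^3 with g analytic at -3 + 3*I and g(-3 + 3*I) ≠ 0 (g is the numerator divided by the remaining denominator factors).

Hence z = -3 + 3*I is a pole of order 3.

Final answer: 3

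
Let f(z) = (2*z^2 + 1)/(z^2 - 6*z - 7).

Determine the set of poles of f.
{-1, 7}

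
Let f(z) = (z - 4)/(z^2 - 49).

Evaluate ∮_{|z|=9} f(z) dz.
By the residue theorem, ∮_C f(z) dz = 2πi · (sum of the residues of f at the poles inside |z| = 9).

The denominator factors as (z + 7)*(z - 7), so the singularities of f are simple poles at z = -7, z = 7.
  |-7|² = 49 < 81 = 9², so this pole is inside the contour.
  |7|² = 49 < 81 = 9², so this pole is inside the contour.

With P(z) = z - 4 and Q(z) = z^2 - 49, each pole is simple, so Res(f, z₀) = P(z₀)/Q'(z₀) with Q'(z) = 2*z.
  Res(f, -7) = P(-7)/Q'(-7) = (-11)/(-14) = 11/14
  Res(f, 7) = P(7)/Q'(7) = (3)/(14) = 3/14

Sum of residues inside C: 1
∮_C f(z) dz = 2πi · (1) = 2*I*pi

Final answer: 2*I*pi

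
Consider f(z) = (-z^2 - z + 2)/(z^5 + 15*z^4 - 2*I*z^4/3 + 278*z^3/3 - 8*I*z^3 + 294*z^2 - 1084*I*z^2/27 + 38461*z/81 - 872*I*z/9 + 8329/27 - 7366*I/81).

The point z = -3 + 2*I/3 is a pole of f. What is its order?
Factor the denominator:
  z^5 + 15*z^4 - 2*I*z^4/3 + 278*z^3/3 - 8*I*z^3 + 294*z^2 - 1084*I*z^2/27 + 38461*z/81 - 872*I*z/9 + 8329/27 - 7366*I/81 = (z + 3 - 2*I/3)^4*(z + 3 + 2*I)

The numerator P(z) = -z^2 - z + 2 has P(-3 + 2*I/3) = -32/9 + 10*I/3 ≠ 0, so no factor of (z + 3 - 2*I/3) cancels.
Near z = -3 + 2*I/3 we can therefore write f(z) = g(z)/(z + 3 - 2*I/3)^4 with g analytic at -3 + 2*I/3 and g(-3 + 2*I/3) ≠ 0 (g is the numerator divided by the remaining denominator factors).

Hence z = -3 + 2*I/3 is a pole of order 4.

Final answer: 4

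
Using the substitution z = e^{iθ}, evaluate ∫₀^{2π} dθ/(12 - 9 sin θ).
Call the integral J. The integrand is 2π-periodic and we integrate over a full period, so shifting θ does not change the value (θ → θ + π/2 turns sin θ into cos θ; θ → θ + π flips the sign of the trig term). Hence
  J = ∫₀^{2π} dθ/(12 + 9 cos θ).
Put z = e^{iθ}: then cos θ = (z + 1/z)/2, dθ = dz/(iz), and z runs once counterclockwise around |z| = 1:
  J = ∮_{|z|=1} 1/(12 + 9*(z + 1/z)/2) · dz/(iz) = (2/i) ∮_{|z|=1} dz/(9*z^2 + 24*z + 9).
The roots of 9*z^2 + 24*z + 9 are z = (-12 ± sqrt(12^2 - 9^2))/9, with sqrt(63) = 3*sqrt(7); their product is 1, so only z₊ = -4/3 + sqrt(7)/3 lies inside the unit circle (z₋ = -4/3 - sqrt(7)/3 lies outside).
z₊ is a simple zero of q(z) = 9*z^2 + 24*z + 9, so Res(1/q, z₊) = 1/q'(z₊) with q'(z) = 18*z + 24; and q'(z₊) = 9*(z₊ - z₋) = 6*sqrt(7).
Therefore J = (2/i) · 2πi · 1/(6*sqrt(7)) = 2*pi/(3*sqrt(7)) = 2*sqrt(7)*pi/21

Final answer: 2*sqrt(7)*pi/21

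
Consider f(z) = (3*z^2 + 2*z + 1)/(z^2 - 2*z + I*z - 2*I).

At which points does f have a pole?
{-I, 2}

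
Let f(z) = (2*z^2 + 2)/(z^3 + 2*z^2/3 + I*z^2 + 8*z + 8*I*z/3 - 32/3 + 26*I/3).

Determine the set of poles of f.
The singularities of f are the zeros of the denominator. Factoring,
  z^3 + 2*z^2/3 + I*z^2 + 8*z + 8*I*z/3 - 32/3 + 26*I/3 = (z + 1 - 3*I)*(z - 1 + I)*(z + 2/3 + 3*I)
so the candidates are z = -1 + 3*I, z = 1 - I, z = -2/3 - 3*I.

Check the numerator P(z) = 2*z^2 + 2 at each one:
  P(-1 + 3*I) = -14 - 12*I ≠ 0, so z = -1 + 3*I is a (simple) pole.
  P(1 - I) = 2 - 4*I ≠ 0, so z = 1 - I is a (simple) pole.
  P(-2/3 - 3*I) = -136/9 + 8*I ≠ 0, so z = -2/3 - 3*I is a (simple) pole.

Poles of f: {-1 + 3*I, -2/3 - 3*I, 1 - I}

Final answer: {-1 + 3*I, -2/3 - 3*I, 1 - I}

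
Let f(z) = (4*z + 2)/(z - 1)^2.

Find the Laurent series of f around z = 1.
Put w = z - (1), i.e. z = w + 1. The denominator is w^2, so it suffices to rewrite the numerator in powers of w.

P(z) = 4*z + 2
P(w + 1) = 6 + 4*w

Dividing each term by w^2:
  f = 6/w^2 + 4/w

Substituting back w = z - 1:
  f(z) = 6/(z - 1)^2 + 4/(z - 1)

The series is finite because the numerator is a polynomial; the negative powers form the principal part, and the coefficient of 1/(z - 1) gives Res(f, 1) = 4.

Final answer: 6/(z - 1)^2 + 4/(z - 1)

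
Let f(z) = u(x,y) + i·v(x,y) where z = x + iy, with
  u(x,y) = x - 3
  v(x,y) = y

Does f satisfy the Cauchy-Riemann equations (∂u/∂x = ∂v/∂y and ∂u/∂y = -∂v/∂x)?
∂u/∂x = 1
∂v/∂y = 1
∂u/∂y = 0
∂v/∂x = 0
∂u/∂x = ∂v/∂y and ∂u/∂y = -∂v/∂x hold identically; f is analytic.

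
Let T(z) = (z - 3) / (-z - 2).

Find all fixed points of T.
T(z) = z means z - 3 = z*(-z - 2), i.e.
  -z^2 - 3*z + 3 = 0.
Discriminant: (-3)^2 - 4*(-1)*(3) = 21, so the roots are real.
  z = (3 ± sqrt(21))/(2*(-1))
Fixed points: {-sqrt(21)/2 - 3/2, -3/2 + sqrt(21)/2}

Final answer: {-sqrt(21)/2 - 3/2, -3/2 + sqrt(21)/2}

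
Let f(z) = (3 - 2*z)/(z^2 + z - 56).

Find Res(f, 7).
Write f(z) = P(z)/Q(z) with P(z) = 3 - 2*z and Q(z) = z^2 + z - 56.
The denominator factors as Q(z) = (z + 8)*(z - 7), so z = 7 is a simple zero of Q and P is analytic there; z = 7 is therefore a simple pole and
  Res(f, z₀) = P(z₀)/Q'(z₀).

Q'(z) = 2*z + 1, so Q'(7) = 15.
P(7) = -11.

Res(f, 7) = (-11)/(15) = -11/15

Final answer: -11/15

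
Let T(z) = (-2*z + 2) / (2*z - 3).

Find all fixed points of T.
T(z) = z means -2*z + 2 = z*(2*z - 3), i.e.
  2*z^2 - z - 2 = 0.
Discriminant: (-1)^2 - 4*(2)*(-2) = 17, so the roots are real.
  z = (1 ± sqrt(17))/(2*(2))
Fixed points: {1/4 - sqrt(17)/4, 1/4 + sqrt(17)/4}

Final answer: {1/4 - sqrt(17)/4, 1/4 + sqrt(17)/4}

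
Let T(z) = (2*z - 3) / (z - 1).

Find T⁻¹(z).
Set w = T(z) = (2*z - 3) / (z - 1) and solve for z:
  w*(z - 1) = 2*z - 3
  -w + z*(w - 2) + 3 = 0
  z*(w - 2) = w - 3
  z = (3 - w)/(2 - w)
Renaming the variable, T⁻¹(z) = (-z + 3)/(-z + 2) = (z - 3)/(z - 2).
(Check: ad - bc = 1 ≠ 0, so T is invertible.)

Final answer: (z - 3)/(z - 2)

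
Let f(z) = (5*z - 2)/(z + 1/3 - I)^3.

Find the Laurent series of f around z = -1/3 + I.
(-11/3 + 5*I)/(z + 1/3 - I)^3 + 5/(z + 1/3 - I)^2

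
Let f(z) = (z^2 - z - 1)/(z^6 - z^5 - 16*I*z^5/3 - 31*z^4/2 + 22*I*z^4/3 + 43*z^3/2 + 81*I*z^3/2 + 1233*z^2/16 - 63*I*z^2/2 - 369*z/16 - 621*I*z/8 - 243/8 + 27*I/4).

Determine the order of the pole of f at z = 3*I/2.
Factor the denominator:
  z^6 - z^5 - 16*I*z^5/3 - 31*z^4/2 + 22*I*z^4/3 + 43*z^3/2 + 81*I*z^3/2 + 1233*z^2/16 - 63*I*z^2/2 - 369*z/16 - 621*I*z/8 - 243/8 + 27*I/4 = (z - 3*I/2)^4*(z + 2)*(z - 3 + 2*I/3)

The numerator P(z) = z^2 - z - 1 has P(3*I/2) = -13/4 - 3*I/2 ≠ 0, so no factor of (z - 3*I/2) cancels.
Near z = 3*I/2 we can therefore write f(z) = g(z)/(z - 3*I/2)^4 with g analytic at 3*I/2 and g(3*I/2) ≠ 0 (g is the numerator divided by the remaining denominator factors).

Hence z = 3*I/2 is a pole of order 4.

Final answer: 4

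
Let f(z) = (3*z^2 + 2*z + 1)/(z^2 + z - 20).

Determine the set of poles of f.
The singularities of f are the zeros of the denominator. Factoring,
  z^2 + z - 20 = (z + 5)*(z - 4)
so the candidates are z = -5, z = 4.

Check the numerator P(z) = 3*z^2 + 2*z + 1 at each one:
  P(-5) = 66 ≠ 0, so z = -5 is a (simple) pole.
  P(4) = 57 ≠ 0, so z = 4 is a (simple) pole.

Poles of f: {-5, 4}

Final answer: {-5, 4}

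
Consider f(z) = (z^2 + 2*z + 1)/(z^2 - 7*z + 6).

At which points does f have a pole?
The singularities of f are the zeros of the denominator. Factoring,
  z^2 - 7*z + 6 = (z - 6)*(z - 1)
so the candidates are z = 6, z = 1.

Check the numerator P(z) = z^2 + 2*z + 1 at each one:
  P(6) = 49 ≠ 0, so z = 6 is a (simple) pole.
  P(1) = 4 ≠ 0, so z = 1 is a (simple) pole.

Poles of f: {1, 6}

Final answer: {1, 6}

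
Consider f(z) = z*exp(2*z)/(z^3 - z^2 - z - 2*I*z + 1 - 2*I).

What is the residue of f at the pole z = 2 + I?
Write f(z) = P(z)/Q(z) with P(z) = z*exp(2*z) and Q(z) = z^3 - z^2 - z - 2*I*z + 1 - 2*I.
The denominator factors as Q(z) = (z - 2 - I)*(z + 1)*(z + I), so z = 2 + I is a simple zero of Q and P is analytic there; z = 2 + I is therefore a simple pole and
  Res(f, z₀) = P(z₀)/Q'(z₀).

Q'(z) = 3*z^2 - 2*z - 1 - 2*I, so Q'(2 + I) = 4 + 8*I.
P(2 + I) = (2 + I)*exp(4 + 2*I).

Res(f, 2 + I) = ((2 + I)*exp(4 + 2*I))/(4 + 8*I) = (1/5 - 3*I/20)*exp(4 + 2*I)

Final answer: (1/5 - 3*I/20)*exp(4 + 2*I)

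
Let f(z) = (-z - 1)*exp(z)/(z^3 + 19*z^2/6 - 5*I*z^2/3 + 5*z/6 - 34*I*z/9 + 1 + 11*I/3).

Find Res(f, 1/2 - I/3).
(-1446/15575 - 2172*I/15575)*exp(1/2 - I/3)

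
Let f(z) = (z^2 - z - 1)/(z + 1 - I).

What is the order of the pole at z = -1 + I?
Factor the denominator:
  z + 1 - I = (z + 1 - I)

The numerator P(z) = z^2 - z - 1 has P(-1 + I) = -3*I ≠ 0, so no factor of (z + 1 - I) cancels.
Near z = -1 + I we can therefore write f(z) = g(z)/(z + 1 - I) with g analytic at -1 + I and g(-1 + I) ≠ 0 (g is just the numerator).

Hence z = -1 + I is a pole of order 1.

Final answer: 1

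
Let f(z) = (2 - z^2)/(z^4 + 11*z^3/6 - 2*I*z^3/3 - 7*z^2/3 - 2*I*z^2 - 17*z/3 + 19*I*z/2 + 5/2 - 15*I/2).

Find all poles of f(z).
The singularities of f are the zeros of the denominator. Factoring,
  z^4 + 11*z^3/6 - 2*I*z^3/3 - 7*z^2/3 - 2*I*z^2 - 17*z/3 + 19*I*z/2 + 5/2 - 15*I/2 = (z + 1 - 2*I)*(z - 2/3 + I/3)*(z - 3/2)*(z + 3 + I)
so the candidates are z = -1 + 2*I, z = 2/3 - I/3, z = 3/2, z = -3 - I.

Check the numerator P(z) = 2 - z^2 at each one:
  P(-1 + 2*I) = 5 + 4*I ≠ 0, so z = -1 + 2*I is a (simple) pole.
  P(2/3 - I/3) = 5/3 + 4*I/9 ≠ 0, so z = 2/3 - I/3 is a (simple) pole.
  P(3/2) = -1/4 ≠ 0, so z = 3/2 is a (simple) pole.
  P(-3 - I) = -6 - 6*I ≠ 0, so z = -3 - I is a (simple) pole.

Poles of f: {-3 - I, -1 + 2*I, 2/3 - I/3, 3/2}

Final answer: {-3 - I, -1 + 2*I, 2/3 - I/3, 3/2}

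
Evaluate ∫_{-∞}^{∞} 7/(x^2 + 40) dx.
Let f(z) = 7/(z^2 + 40). The denominator has no real zeros and deg Q - deg P = 2 ≥ 2, so the integral of f over the upper semicircle |z| = R tends to 0 as R → ∞. Closing the contour in the upper half-plane,
  ∫_{-∞}^{∞} f(x) dx = 2πi · Σ Res(f, z_k)  over the poles with Im z_k > 0.

Zeros of the denominator: z^2 + 40 = 0 gives z = ±2*sqrt(10)*I.
Upper half-plane: z = 2*sqrt(10)*I (simple).

Each pole is a simple zero of Q(z) = z^2 + 40, so Res(f, z₀) = P(z₀)/Q'(z₀) with P(z) = 7, Q'(z) = 2*z:
  Res(f, 2*sqrt(10)*I) = (7)/(4*sqrt(10)*I) = -7*sqrt(10)*I/40

∫_{-∞}^{∞} f(x) dx = 2πi · (-7*sqrt(10)*I/40) = 7*sqrt(10)*pi/20

Final answer: 7*sqrt(10)*pi/20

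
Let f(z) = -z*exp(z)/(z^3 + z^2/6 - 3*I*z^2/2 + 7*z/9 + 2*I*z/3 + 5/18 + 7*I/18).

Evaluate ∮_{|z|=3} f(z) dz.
pi*(198/425 - 126*I/425)*exp(1/2 - I/2) + pi*(-19/25 + 3*I/25)*exp(-1/3 + 2*I) + pi*(5/17 + 3*I/17)*exp(-1/3)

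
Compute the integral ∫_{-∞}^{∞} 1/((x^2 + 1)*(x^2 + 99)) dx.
pi*(33 - sqrt(11))/3234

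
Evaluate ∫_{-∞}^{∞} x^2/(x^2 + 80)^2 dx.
sqrt(5)*pi/40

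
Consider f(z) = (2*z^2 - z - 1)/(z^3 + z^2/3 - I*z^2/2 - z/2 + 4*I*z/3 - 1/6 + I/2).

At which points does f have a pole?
{-1 + I, -1/3, 1 - I/2}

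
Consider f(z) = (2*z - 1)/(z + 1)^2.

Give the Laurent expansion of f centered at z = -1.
Put w = z - (-1), i.e. z = w - 1. The denominator is w^2, so it suffices to rewrite the numerator in powers of w.

P(z) = 2*z - 1
P(w - 1) = -3 + 2*w

Dividing each term by w^2:
  f = -3/w^2 + 2/w

Substituting back w = z + 1:
  f(z) = -3/(z + 1)^2 + 2/(z + 1)

The series is finite because the numerator is a polynomial; the negative powers form the principal part, and the coefficient of 1/(z + 1) gives Res(f, -1) = 2.

Final answer: -3/(z + 1)^2 + 2/(z + 1)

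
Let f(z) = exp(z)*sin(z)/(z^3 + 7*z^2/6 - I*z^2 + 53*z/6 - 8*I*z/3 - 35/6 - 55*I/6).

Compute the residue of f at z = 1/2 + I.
Write f(z) = P(z)/Q(z) with P(z) = exp(z)*sin(z) and Q(z) = z^3 + 7*z^2/6 - I*z^2 + 53*z/6 - 8*I*z/3 - 35/6 - 55*I/6.
The denominator factors as Q(z) = (z + 1 + 3*I)*(z - 1/2 - I)*(z + 2/3 - 3*I), so z = 1/2 + I is a simple zero of Q and P is analytic there; z = 1/2 + I is therefore a simple pole and
  Res(f, z₀) = P(z₀)/Q'(z₀).

Q'(z) = 3*z^2 + 7*z/3 - 2*I*z + 53/6 - 8*I/3, so Q'(1/2 + I) = 39/4 + 5*I/3.
P(1/2 + I) = exp(1/2 + I)*sin(1/2 + I).

Res(f, 1/2 + I) = (exp(1/2 + I)*sin(1/2 + I))/(39/4 + 5*I/3) = (1404/14089 - 240*I/14089)*exp(1/2 + I)*sin(1/2 + I)

Final answer: (1404/14089 - 240*I/14089)*exp(1/2 + I)*sin(1/2 + I)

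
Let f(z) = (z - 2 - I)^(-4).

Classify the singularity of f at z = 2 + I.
pole of order 4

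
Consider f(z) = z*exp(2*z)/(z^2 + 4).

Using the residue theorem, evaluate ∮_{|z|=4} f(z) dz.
By the residue theorem, ∮_C f(z) dz = 2πi · (sum of the residues of f at the poles inside |z| = 4).

The denominator factors as (z + 2*I)*(z - 2*I), so the singularities of f are simple poles at z = -2*I, z = 2*I.
  |-2*I|² = 4 < 16 = 4², so this pole is inside the contour.
  |2*I|² = 4 < 16 = 4², so this pole is inside the contour.

With P(z) = z*exp(2*z) and Q(z) = z^2 + 4, each pole is simple, so Res(f, z₀) = P(z₀)/Q'(z₀) with Q'(z) = 2*z.
  Res(f, -2*I) = P(-2*I)/Q'(-2*I) = (-2*I*exp(-4*I))/(-4*I) = exp(-4*I)/2
  Res(f, 2*I) = P(2*I)/Q'(2*I) = (2*I*exp(4*I))/(4*I) = exp(4*I)/2

Sum of residues inside C: exp(4*I)/2 + exp(-4*I)/2
∮_C f(z) dz = 2πi · (exp(4*I)/2 + exp(-4*I)/2) = I*pi*exp(-4*I) + I*pi*exp(4*I)

Final answer: I*pi*exp(-4*I) + I*pi*exp(4*I)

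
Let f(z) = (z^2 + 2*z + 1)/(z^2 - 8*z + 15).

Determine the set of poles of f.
The singularities of f are the zeros of the denominator. Factoring,
  z^2 - 8*z + 15 = (z - 5)*(z - 3)
so the candidates are z = 5, z = 3.

Check the numerator P(z) = z^2 + 2*z + 1 at each one:
  P(5) = 36 ≠ 0, so z = 5 is a (simple) pole.
  P(3) = 16 ≠ 0, so z = 3 is a (simple) pole.

Poles of f: {3, 5}

Final answer: {3, 5}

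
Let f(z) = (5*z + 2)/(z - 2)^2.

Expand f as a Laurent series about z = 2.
12/(z - 2)^2 + 5/(z - 2)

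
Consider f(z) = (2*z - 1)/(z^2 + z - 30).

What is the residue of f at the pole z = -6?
13/11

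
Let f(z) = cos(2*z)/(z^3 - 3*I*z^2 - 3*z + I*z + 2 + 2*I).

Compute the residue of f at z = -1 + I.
(3/10 - I/10)*cos(2 - 2*I)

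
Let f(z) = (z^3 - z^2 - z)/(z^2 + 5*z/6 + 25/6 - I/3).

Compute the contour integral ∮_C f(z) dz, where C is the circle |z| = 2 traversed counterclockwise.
By the residue theorem, ∮_C f(z) dz = 2πi · (sum of the residues of f at the poles inside |z| = 2).

The denominator factors as (z + 1/3 - 2*I)*(z + 1/2 + 2*I), so the singularities of f are simple poles at z = -1/3 + 2*I, z = -1/2 - 2*I.
  |-1/3 + 2*I|² = 37/9 > 4 = 2², so this pole is outside the contour.
  |-1/2 - 2*I|² = 17/4 > 4 = 2², so this pole is outside the contour.

No pole lies inside the contour, so f is analytic on and inside C and the integral is 0 (Cauchy's theorem).

Final answer: 0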